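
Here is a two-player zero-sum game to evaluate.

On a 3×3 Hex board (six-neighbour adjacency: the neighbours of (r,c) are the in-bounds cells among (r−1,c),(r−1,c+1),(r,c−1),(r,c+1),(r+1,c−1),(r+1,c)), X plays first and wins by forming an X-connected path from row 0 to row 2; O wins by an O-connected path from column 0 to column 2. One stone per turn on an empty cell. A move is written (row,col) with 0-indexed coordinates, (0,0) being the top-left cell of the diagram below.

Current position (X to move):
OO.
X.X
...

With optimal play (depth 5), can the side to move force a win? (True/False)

[OO./X.X/...] X move#1: (0,2):+1/OOX/X.X/...*, (1,1):-1/OO./XXX/..., (2,0):-1/OO./X.X/X.., (2,1):-1/OO./X.X/.X., (2,2):-1/OO./X.X/..X
[OOX/X.X/...] O move#2: (1,1):-1/OOX/XOX/...*, (2,0):-1/OOX/X.X/O.., (2,1):-1/OOX/X.X/.O., (2,2):-1/OOX/X.X/..O
[OOX/XOX/...] X move#3: (2,0):+1/OOX/XOX/X..*, (2,1):+1/OOX/XOX/.X., (2,2):+1/OOX/XOX/..X
[OOX/XOX/X..] O move#4: (2,1):-1/OOX/XOX/XO.*, (2,2):-1/OOX/XOX/X.O
[OOX/XOX/XO.] X move#5: (2,2):+1/OOX/XOX/XOX*
[OOX/XOX/XOX] end (terminal -1, O#6); searched OO./X.X/... to 5

X winning at [OO./X.X/...]: True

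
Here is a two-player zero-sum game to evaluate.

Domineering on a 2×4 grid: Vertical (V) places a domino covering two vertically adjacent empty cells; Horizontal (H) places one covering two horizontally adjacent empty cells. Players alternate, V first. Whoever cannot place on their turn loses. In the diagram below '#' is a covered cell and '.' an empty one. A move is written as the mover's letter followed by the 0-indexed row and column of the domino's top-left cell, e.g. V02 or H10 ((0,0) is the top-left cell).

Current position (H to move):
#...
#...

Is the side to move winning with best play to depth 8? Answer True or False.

ply 1, H at #.../#... | H01=+1→###./#...*; H02=+1→#.##/#...; H11=+1→#.../###.; H12=+1→#.../#.##
ply 2, V at ###./#... | V03=-1→####/#..#*
ply 3, H at ####/#..# | H11=+1→####/####*
ply 4: ####/#### is terminal -1 (V); from #.../#... depth 8

H winning at [#.../#...]: True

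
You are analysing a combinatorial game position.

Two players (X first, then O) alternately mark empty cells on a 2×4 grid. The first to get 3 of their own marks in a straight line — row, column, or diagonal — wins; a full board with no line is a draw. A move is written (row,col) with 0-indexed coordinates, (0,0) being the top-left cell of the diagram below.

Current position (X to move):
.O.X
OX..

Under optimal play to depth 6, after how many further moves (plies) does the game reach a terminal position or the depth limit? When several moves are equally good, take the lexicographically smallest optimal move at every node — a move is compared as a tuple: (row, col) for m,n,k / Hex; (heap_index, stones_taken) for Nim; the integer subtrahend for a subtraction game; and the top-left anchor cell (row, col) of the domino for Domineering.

p1 X@[.O.X/OX..]: (0,0)[XO.X/OX..]+0* (0,2)[.OXX/OX..]+0 (1,2)[.O.X/OXX.]+0 (1,3)[.O.X/OX.X]+0
p2 O@[XO.X/OX..]: (0,2)[XOOX/OX..]+0* (1,2)[XO.X/OXO.]+0 (1,3)[XO.X/OX.O]+0
p3 X@[XOOX/OX..]: (1,2)[XOOX/OXX.]+0* (1,3)[XOOX/OX.X]+0
p4 O@[XOOX/OXX.]: (1,3)[XOOX/OXXO]+0*
p5 X@[XOOX/OXXO] terminal +0; root [.O.X/OX..] d6

PV length from [.O.X/OX..]: 4 plies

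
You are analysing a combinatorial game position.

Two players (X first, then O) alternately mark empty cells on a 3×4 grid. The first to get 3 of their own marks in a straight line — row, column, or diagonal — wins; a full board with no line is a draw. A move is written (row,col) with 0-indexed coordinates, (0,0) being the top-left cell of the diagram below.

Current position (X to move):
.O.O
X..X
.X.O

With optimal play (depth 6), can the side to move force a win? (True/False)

X winning at [.O.O/X..X/.X.O]: False

ply 1, X at .O.O/X..X/.X.O | (0,0)=-1→XO.O/X..X/.X.O*; (0,2)=-1→.OXO/X..X/.X.O; (1,1)=-1→.O.O/XX.X/.X.O; (1,2)=-1→.O.O/X.XX/.X.O; (2,0)=-1→.O.O/X..X/XX.O; (2,2)=-1→.O.O/X..X/.XXO
ply 2, O at XO.O/X..X/.X.O | (0,2)=+1→XOOO/X..X/.X.O*; (1,1)=-1→XO.O/XO.X/.X.O; (1,2)=+1→XO.O/X.OX/.X.O; (2,0)=+1→XO.O/X..X/OX.O; (2,2)=-1→XO.O/X..X/.XOO
ply 3: XOOO/X..X/.X.O is terminal -1 (X); from .O.O/X..X/.X.O depth 6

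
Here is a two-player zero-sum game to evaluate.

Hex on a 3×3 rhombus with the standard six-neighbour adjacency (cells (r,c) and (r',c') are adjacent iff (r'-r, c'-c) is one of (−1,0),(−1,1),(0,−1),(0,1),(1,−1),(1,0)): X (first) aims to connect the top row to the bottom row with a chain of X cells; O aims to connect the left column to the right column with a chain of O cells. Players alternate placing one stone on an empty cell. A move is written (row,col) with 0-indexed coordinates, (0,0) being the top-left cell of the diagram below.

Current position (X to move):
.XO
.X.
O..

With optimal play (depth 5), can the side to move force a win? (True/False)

X winning at [.XO/.X./O..]: True

p1 X@[.XO/.X./O..]: (0,0)[XXO/.X./O..]-1 (1,0)[.XO/XX./O..]-1 (1,2)[.XO/.XX/O..]+1* (2,1)[.XO/.X./OX.]+1 (2,2)[.XO/.X./O.X]+1
p2 O@[.XO/.XX/O..]: (0,0)[OXO/.XX/O..]-1* (1,0)[.XO/OXX/O..]-1 (2,1)[.XO/.XX/OO.]-1 (2,2)[.XO/.XX/O.O]-1
p3 X@[OXO/.XX/O..]: (1,0)[OXO/XXX/O..]+1* (2,1)[OXO/.XX/OX.]+1 (2,2)[OXO/.XX/O.X]+1
p4 O@[OXO/XXX/O..]: (2,1)[OXO/XXX/OO.]-1* (2,2)[OXO/XXX/O.O]-1
p5 X@[OXO/XXX/OO.]: (2,2)[OXO/XXX/OOX]+1*
p6 O@[OXO/XXX/OOX] terminal -1; root [.XO/.X./O..] d5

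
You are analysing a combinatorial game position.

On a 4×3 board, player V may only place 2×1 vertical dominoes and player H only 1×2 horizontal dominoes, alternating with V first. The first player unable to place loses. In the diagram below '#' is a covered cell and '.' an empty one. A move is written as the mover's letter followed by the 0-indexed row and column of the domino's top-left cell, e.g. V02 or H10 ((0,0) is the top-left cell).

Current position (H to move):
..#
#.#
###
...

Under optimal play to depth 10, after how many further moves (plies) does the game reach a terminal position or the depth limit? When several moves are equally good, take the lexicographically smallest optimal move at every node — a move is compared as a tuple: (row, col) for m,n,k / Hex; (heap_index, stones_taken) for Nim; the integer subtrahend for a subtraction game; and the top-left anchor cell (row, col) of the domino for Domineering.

p1 H@[..#/#.#/###/...]: H00[###/#.#/###/...]+1* H30[..#/#.#/###/##.]-1 H31[..#/#.#/###/.##]-1
p2 V@[###/#.#/###/...] terminal -1; root [..#/#.#/###/...] d10

PV length from [..#/#.#/###/...]: 1 ply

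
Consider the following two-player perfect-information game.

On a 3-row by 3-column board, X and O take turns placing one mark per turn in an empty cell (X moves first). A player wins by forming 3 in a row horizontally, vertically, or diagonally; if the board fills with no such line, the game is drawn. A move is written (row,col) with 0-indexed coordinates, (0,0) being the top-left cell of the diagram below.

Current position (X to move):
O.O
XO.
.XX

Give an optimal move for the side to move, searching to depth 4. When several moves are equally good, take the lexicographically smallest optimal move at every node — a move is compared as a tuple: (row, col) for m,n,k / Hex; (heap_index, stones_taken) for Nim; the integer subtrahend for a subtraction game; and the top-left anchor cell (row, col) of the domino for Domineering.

X's best at [O.O/XO./.XX]: (2,0)

ply 1, X at O.O/XO./.XX | (0,1)=-1→OXO/XO./.XX; (1,2)=-1→O.O/XOX/.XX; (2,0)=+1→O.O/XO./XXX*
ply 2: O.O/XO./XXX is terminal -1 (O); from O.O/XO./.XX depth 4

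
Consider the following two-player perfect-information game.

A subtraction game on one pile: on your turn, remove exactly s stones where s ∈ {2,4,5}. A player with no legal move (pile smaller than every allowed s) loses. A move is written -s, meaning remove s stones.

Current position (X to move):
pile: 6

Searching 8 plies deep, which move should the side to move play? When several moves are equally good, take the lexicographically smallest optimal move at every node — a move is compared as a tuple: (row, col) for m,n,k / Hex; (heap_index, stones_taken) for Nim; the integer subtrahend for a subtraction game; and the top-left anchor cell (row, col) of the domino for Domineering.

[6] X move#1: -2:-1/4, -4:-1/2, -5:+1/1*
[1] end (terminal -1, O#2); searched 6 to 8

X's best at [6]: -5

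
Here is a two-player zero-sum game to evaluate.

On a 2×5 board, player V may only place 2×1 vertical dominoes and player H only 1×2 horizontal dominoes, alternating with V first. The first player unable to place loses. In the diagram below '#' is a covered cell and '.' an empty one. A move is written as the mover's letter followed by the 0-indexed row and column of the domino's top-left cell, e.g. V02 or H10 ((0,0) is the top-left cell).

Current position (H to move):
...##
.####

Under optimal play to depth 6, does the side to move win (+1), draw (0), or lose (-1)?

[...##/.####] H move#1: H00:+1/##.##/.####*, H01:-1/.####/.####
[##.##/.####] end (terminal -1, V#2); searched ...##/.#### to 6

value(...##/.####, H) = +1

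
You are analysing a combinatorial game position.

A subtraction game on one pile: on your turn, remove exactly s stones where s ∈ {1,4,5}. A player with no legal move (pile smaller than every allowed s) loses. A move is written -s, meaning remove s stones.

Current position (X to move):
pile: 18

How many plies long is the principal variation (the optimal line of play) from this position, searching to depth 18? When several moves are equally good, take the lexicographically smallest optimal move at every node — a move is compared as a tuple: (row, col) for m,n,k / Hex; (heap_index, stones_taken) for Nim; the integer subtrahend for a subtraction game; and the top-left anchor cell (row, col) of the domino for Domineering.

[18] X move#1: -1:-1/17*, -4:-1/14, -5:-1/13
[17] O move#2: -1:+1/16*, -4:-1/13, -5:-1/12
[16] X move#3: -1:-1/15*, -4:-1/12, -5:-1/11
[15] O move#4: -1:-1/14, -4:-1/11, -5:+1/10*
[10] X move#5: -1:-1/9*, -4:-1/6, -5:-1/5
[9] O move#6: -1:+1/8*, -4:-1/5, -5:-1/4
[8] X move#7: -1:-1/7*, -4:-1/4, -5:-1/3
[7] O move#8: -1:-1/6, -4:-1/3, -5:+1/2*
[2] X move#9: -1:-1/1*
[1] O move#10: -1:+1/0*
[0] end (terminal -1, X#11); searched 18 to 18

PV length from [18]: 10 plies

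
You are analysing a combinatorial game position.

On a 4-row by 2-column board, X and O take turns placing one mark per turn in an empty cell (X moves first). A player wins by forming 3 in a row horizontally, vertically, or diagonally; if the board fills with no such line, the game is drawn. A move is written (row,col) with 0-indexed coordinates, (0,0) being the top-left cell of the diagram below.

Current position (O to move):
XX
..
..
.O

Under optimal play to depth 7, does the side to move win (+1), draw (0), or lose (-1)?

[XX/../../.O] O move#1: (1,0):+0/XX/O./../.O*, (1,1):+0/XX/.O/../.O, (2,0):+0/XX/../O./.O, (2,1):+0/XX/../.O/.O, (3,0):+0/XX/../../OO
[XX/O./../.O] X move#2: (1,1):+0/XX/OX/../.O*, (2,0):+0/XX/O./X./.O, (2,1):+0/XX/O./.X/.O, (3,0):+0/XX/O./../XO
[XX/OX/../.O] O move#3: (2,0):-1/XX/OX/O./.O, (2,1):+0/XX/OX/.O/.O*, (3,0):-1/XX/OX/../OO
[XX/OX/.O/.O] X move#4: (2,0):+0/XX/OX/XO/.O*, (3,0):+0/XX/OX/.O/XO
[XX/OX/XO/.O] O move#5: (3,0):+0/XX/OX/XO/OO*
[XX/OX/XO/OO] end (terminal +0, X#6); searched XX/../../.O to 7

value(XX/../../.O, O) = 0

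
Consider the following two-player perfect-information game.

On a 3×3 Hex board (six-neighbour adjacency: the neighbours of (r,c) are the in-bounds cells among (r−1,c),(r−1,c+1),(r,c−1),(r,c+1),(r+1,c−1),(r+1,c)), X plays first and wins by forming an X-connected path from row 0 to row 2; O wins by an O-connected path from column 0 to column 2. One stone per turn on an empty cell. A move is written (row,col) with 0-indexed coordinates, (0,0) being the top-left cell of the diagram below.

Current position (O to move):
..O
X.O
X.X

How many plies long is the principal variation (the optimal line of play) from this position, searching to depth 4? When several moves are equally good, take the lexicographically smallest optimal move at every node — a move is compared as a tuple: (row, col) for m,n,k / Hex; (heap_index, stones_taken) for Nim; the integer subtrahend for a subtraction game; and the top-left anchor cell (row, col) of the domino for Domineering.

PV length from [..O/X.O/X.X]: 2 plies

ply 1, O at ..O/X.O/X.X | (0,0)=-1→O.O/X.O/X.X*; (0,1)=-1→.OO/X.O/X.X; (1,1)=-1→..O/XOO/X.X; (2,1)=-1→..O/X.O/XOX
ply 2, X at O.O/X.O/X.X | (0,1)=+1→OXO/X.O/X.X*; (1,1)=-1→O.O/XXO/X.X; (2,1)=-1→O.O/X.O/XXX
ply 3: OXO/X.O/X.X is terminal -1 (O); from ..O/X.O/X.X depth 4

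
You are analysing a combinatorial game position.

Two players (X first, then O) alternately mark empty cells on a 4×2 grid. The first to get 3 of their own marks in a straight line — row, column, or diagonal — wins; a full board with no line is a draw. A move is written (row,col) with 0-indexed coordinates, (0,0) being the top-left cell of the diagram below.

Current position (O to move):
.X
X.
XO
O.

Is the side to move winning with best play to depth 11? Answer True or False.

p1 O@[.X/X./XO/O.]: (0,0)[OX/X./XO/O.]+0* (1,1)[.X/XO/XO/O.]-1 (3,1)[.X/X./XO/OO]-1
p2 X@[OX/X./XO/O.]: (1,1)[OX/XX/XO/O.]+0* (3,1)[OX/X./XO/OX]+0
p3 O@[OX/XX/XO/O.]: (3,1)[OX/XX/XO/OO]+0*
p4 X@[OX/XX/XO/OO] terminal +0; root [.X/X./XO/O.] d11

O winning at [.X/X./XO/O.]: False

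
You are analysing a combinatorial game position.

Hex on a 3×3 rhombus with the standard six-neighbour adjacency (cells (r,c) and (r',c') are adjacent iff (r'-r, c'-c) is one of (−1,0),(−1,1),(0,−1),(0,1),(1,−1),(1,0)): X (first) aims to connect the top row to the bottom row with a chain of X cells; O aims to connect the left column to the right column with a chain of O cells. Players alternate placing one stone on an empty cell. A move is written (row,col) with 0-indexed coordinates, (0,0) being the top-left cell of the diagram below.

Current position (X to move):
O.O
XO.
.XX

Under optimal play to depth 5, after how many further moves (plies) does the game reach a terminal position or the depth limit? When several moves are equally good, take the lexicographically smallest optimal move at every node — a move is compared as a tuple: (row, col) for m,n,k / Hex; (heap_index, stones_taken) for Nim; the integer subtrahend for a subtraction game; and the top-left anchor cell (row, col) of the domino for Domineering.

PV length from [O.O/XO./.XX]: 2 plies

ply 1, X at O.O/XO./.XX | (0,1)=-1→OXO/XO./.XX*; (1,2)=-1→O.O/XOX/.XX; (2,0)=-1→O.O/XO./XXX
ply 2, O at OXO/XO./.XX | (1,2)=-1→OXO/XOO/.XX; (2,0)=+1→OXO/XO./OXX*
ply 3: OXO/XO./OXX is terminal -1 (X); from O.O/XO./.XX depth 5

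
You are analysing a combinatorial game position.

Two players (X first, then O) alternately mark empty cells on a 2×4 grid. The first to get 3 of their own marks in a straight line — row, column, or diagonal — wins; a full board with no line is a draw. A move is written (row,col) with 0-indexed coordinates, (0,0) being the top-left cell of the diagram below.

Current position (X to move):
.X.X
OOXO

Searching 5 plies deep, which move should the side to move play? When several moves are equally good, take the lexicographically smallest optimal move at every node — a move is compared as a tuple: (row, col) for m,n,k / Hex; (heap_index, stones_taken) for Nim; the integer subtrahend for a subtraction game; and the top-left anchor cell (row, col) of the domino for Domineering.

p1 X@[.X.X/OOXO]: (0,0)[XX.X/OOXO]+0 (0,2)[.XXX/OOXO]+1*
p2 O@[.XXX/OOXO] terminal -1; root [.X.X/OOXO] d5

X's best at [.X.X/OOXO]: (0,2)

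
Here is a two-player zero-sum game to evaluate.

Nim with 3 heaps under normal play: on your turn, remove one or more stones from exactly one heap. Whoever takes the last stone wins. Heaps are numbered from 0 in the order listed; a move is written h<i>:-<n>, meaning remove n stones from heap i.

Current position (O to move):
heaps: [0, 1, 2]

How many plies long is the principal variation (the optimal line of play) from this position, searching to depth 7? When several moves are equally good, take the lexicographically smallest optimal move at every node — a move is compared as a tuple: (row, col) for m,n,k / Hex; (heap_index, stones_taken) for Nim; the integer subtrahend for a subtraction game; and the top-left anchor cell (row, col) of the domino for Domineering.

PV length from [(0,1,2)]: 3 plies

p1 O@[(0,1,2)]: h1:-1[(0,0,2)]-1 h2:-1[(0,1,1)]+1* h2:-2[(0,1,0)]-1
p2 X@[(0,1,1)]: h1:-1[(0,0,1)]-1* h2:-1[(0,1,0)]-1
p3 O@[(0,0,1)]: h2:-1[(0,0,0)]+1*
p4 X@[(0,0,0)] terminal -1; root [(0,1,2)] d7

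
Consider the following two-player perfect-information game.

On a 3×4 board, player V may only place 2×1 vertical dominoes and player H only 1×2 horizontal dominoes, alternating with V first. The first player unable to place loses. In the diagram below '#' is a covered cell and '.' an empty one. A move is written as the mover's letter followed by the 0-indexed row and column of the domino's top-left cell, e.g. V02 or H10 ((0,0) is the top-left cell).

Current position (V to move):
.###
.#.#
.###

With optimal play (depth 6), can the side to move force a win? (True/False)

ply 1, V at .###/.#.#/.### | V00=+1→####/##.#/.###*; V10=+1→.###/##.#/####
ply 2: ####/##.#/.### is terminal -1 (H); from .###/.#.#/.### depth 6

V winning at [.###/.#.#/.###]: True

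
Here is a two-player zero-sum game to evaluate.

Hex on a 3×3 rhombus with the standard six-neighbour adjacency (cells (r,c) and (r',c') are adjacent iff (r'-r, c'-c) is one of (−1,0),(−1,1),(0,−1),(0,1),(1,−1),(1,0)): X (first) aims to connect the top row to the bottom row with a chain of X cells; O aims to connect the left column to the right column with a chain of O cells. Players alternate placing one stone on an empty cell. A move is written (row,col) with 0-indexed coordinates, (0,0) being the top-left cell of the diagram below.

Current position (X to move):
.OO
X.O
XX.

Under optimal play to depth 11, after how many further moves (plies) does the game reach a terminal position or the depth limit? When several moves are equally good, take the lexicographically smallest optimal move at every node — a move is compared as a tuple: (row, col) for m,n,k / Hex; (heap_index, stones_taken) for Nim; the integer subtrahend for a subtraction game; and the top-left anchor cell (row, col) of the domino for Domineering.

PV length from [.OO/X.O/XX.]: 1 ply

ply 1, X at .OO/X.O/XX. | (0,0)=+1→XOO/X.O/XX.*; (1,1)=-1→.OO/XXO/XX.; (2,2)=-1→.OO/X.O/XXX
ply 2: XOO/X.O/XX. is terminal -1 (O); from .OO/X.O/XX. depth 11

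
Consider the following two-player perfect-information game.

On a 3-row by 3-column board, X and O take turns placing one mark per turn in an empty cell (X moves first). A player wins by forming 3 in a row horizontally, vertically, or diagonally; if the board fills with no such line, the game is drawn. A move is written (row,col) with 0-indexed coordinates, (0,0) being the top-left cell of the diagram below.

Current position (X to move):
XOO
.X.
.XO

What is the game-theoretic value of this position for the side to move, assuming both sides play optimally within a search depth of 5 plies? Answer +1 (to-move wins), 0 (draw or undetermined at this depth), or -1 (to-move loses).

value(XOO/.X./.XO, X) = 0

ply 1, X at XOO/.X./.XO | (1,0)=-1→XOO/XX./.XO; (1,2)=+0→XOO/.XX/.XO*; (2,0)=-1→XOO/.X./XXO
ply 2, O at XOO/.XX/.XO | (1,0)=+0→XOO/OXX/.XO*; (2,0)=-1→XOO/.XX/OXO
ply 3, X at XOO/OXX/.XO | (2,0)=+0→XOO/OXX/XXO*
ply 4: XOO/OXX/XXO is terminal +0 (O); from XOO/.X./.XO depth 5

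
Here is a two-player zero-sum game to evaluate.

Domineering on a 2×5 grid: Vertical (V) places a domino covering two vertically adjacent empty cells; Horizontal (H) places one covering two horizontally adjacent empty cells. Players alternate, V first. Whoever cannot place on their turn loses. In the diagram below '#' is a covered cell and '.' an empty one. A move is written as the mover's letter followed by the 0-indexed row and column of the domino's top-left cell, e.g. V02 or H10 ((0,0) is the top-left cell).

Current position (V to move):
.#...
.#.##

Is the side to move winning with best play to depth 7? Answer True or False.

V winning at [.#.../.#.##]: True

ply 1, V at .#.../.#.## | V00=-1→##.../##.##; V02=+1→.##../.####*
ply 2, H at .##../.#### | H03=-1→.####/.####*
ply 3, V at .####/.#### | V00=+1→#####/#####*
ply 4: #####/##### is terminal -1 (H); from .#.../.#.## depth 7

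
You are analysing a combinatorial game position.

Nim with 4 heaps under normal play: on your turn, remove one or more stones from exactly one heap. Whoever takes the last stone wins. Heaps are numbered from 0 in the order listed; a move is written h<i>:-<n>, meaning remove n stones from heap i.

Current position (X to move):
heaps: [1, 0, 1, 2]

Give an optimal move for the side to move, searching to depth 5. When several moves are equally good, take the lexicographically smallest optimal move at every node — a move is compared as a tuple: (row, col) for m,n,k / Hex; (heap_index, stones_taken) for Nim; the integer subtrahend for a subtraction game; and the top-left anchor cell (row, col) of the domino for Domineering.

X's best at [(1,0,1,2)]: h3:-2

ply 1, X at (1,0,1,2) | h0:-1=-1→(0,0,1,2); h2:-1=-1→(1,0,0,2); h3:-1=-1→(1,0,1,1); h3:-2=+1→(1,0,1,0)*
ply 2, O at (1,0,1,0) | h0:-1=-1→(0,0,1,0)*; h2:-1=-1→(1,0,0,0)
ply 3, X at (0,0,1,0) | h2:-1=+1→(0,0,0,0)*
ply 4: (0,0,0,0) is terminal -1 (O); from (1,0,1,2) depth 5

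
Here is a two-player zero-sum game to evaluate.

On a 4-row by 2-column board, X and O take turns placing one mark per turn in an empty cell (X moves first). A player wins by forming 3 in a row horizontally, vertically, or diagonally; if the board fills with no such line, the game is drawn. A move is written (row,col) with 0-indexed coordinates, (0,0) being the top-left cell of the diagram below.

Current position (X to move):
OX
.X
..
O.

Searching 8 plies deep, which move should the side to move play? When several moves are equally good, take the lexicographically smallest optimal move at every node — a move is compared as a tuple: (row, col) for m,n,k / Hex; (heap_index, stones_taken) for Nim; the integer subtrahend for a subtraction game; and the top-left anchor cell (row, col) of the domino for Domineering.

p1 X@[OX/.X/../O.]: (1,0)[OX/XX/../O.]+0 (2,0)[OX/.X/X./O.]+0 (2,1)[OX/.X/.X/O.]+1* (3,1)[OX/.X/../OX]+0
p2 O@[OX/.X/.X/O.] terminal -1; root [OX/.X/../O.] d8

X's best at [OX/.X/../O.]: (2,1)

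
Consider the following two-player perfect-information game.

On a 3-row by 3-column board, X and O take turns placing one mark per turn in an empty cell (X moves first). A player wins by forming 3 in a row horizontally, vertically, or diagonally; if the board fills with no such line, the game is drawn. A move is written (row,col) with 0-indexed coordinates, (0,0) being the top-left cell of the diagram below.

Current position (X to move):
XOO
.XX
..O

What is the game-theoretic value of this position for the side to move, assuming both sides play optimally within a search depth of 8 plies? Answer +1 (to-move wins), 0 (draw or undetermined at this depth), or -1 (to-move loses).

value(XOO/.XX/..O, X) = +1

[XOO/.XX/..O] X move#1: (1,0):+1/XOO/XXX/..O*, (2,0):+0/XOO/.XX/X.O, (2,1):+0/XOO/.XX/.XO
[XOO/XXX/..O] end (terminal -1, O#2); searched XOO/.XX/..O to 8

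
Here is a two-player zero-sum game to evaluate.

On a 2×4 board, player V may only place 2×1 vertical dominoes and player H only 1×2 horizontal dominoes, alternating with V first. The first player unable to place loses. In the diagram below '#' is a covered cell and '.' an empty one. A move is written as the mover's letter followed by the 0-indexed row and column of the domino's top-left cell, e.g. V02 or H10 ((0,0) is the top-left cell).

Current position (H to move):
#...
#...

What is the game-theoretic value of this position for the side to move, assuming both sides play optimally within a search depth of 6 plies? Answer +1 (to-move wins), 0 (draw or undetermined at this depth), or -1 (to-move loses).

[#.../#...] H move#1: H01:+1/###./#...*, H02:+1/#.##/#..., H11:+1/#.../###., H12:+1/#.../#.##
[###./#...] V move#2: V03:-1/####/#..#*
[####/#..#] H move#3: H11:+1/####/####*
[####/####] end (terminal -1, V#4); searched #.../#... to 6

value(#.../#..., H) = +1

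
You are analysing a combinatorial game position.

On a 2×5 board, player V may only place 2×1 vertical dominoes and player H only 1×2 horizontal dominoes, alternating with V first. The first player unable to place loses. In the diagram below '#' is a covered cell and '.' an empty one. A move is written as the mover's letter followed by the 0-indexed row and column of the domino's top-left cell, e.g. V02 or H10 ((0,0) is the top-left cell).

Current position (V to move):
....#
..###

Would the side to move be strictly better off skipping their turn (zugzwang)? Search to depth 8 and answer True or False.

[....#/..###] V move#1: V00:-1/#...#/#.###, V01:+1/.#..#/.####*
[.#..#/.####] H move#2: H02:-1/.####/.####*
[.####/.####] V move#3: V00:+1/#####/#####*
[#####/#####] end (terminal -1, H#4); searched ....#/..### to 8
suppose V passes — search the same position with H to move:
pass> [....#/..###] H move#1: H00:+1/##..#/..###*, H01:-1/.##.#/..###, H02:-1/..###/..###, H10:+1/....#/#####
pass> [##..#/..###] end (terminal -1, V#2); searched ....#/..### to 8
for V: play +1, pass -1

zugzwang(....#/..###, V) = False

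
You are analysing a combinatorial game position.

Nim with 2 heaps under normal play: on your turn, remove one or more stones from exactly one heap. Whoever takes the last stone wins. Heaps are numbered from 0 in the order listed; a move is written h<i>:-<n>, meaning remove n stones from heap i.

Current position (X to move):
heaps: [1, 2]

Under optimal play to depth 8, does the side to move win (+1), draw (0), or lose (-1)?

[(1,2)] X move#1: h0:-1:-1/(0,2), h1:-1:+1/(1,1)*, h1:-2:-1/(1,0)
[(1,1)] O move#2: h0:-1:-1/(0,1)*, h1:-1:-1/(1,0)
[(0,1)] X move#3: h1:-1:+1/(0,0)*
[(0,0)] end (terminal -1, O#4); searched (1,2) to 8

value((1,2), X) = +1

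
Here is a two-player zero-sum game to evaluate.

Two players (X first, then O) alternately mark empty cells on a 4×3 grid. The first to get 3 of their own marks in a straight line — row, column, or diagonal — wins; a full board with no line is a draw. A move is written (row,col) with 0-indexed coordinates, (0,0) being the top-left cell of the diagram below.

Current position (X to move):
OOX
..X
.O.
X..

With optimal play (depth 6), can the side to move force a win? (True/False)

[OOX/..X/.O./X..] X move#1: (1,0):-1/OOX/X.X/.O./X.., (1,1):+1/OOX/.XX/.O./X..*, (2,0):-1/OOX/..X/XO./X.., (2,2):+1/OOX/..X/.OX/X.., (3,1):-1/OOX/..X/.O./XX., (3,2):-1/OOX/..X/.O./X.X
[OOX/.XX/.O./X..] O move#2: (1,0):-1/OOX/OXX/.O./X..*, (2,0):-1/OOX/.XX/OO./X.., (2,2):-1/OOX/.XX/.OO/X.., (3,1):-1/OOX/.XX/.O./XO., (3,2):-1/OOX/.XX/.O./X.O
[OOX/OXX/.O./X..] X move#3: (2,0):+1/OOX/OXX/XO./X..*, (2,2):+1/OOX/OXX/.OX/X.., (3,1):-1/OOX/OXX/.O./XX., (3,2):-1/OOX/OXX/.O./X.X
[OOX/OXX/XO./X..] end (terminal -1, O#4); searched OOX/..X/.O./X.. to 6

X winning at [OOX/..X/.O./X..]: True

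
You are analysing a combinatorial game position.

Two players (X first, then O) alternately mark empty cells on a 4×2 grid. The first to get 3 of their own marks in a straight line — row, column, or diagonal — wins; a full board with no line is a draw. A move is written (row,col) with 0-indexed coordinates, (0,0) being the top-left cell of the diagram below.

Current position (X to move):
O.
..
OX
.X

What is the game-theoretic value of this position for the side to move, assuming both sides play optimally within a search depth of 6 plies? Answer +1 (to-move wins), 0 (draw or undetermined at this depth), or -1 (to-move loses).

value(O./../OX/.X, X) = +1

ply 1, X at O./../OX/.X | (0,1)=-1→OX/../OX/.X; (1,0)=+0→O./X./OX/.X; (1,1)=+1→O./.X/OX/.X*; (3,0)=-1→O./../OX/XX
ply 2: O./.X/OX/.X is terminal -1 (O); from O./../OX/.X depth 6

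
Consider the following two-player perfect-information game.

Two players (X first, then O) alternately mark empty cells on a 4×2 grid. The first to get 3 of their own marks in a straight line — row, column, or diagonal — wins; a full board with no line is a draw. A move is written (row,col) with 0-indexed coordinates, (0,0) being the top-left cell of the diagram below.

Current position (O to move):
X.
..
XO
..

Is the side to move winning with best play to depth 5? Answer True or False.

p1 O@[X./../XO/..]: (0,1)[XO/../XO/..]-1 (1,0)[X./O./XO/..]+0* (1,1)[X./.O/XO/..]-1 (3,0)[X./../XO/O.]-1 (3,1)[X./../XO/.O]-1
p2 X@[X./O./XO/..]: (0,1)[XX/O./XO/..]+0* (1,1)[X./OX/XO/..]+0 (3,0)[X./O./XO/X.]-1 (3,1)[X./O./XO/.X]+0
p3 O@[XX/O./XO/..]: (1,1)[XX/OO/XO/..]+0* (3,0)[XX/O./XO/O.]+0 (3,1)[XX/O./XO/.O]+0
p4 X@[XX/OO/XO/..]: (3,0)[XX/OO/XO/X.]-1 (3,1)[XX/OO/XO/.X]+0*
p5 O@[XX/OO/XO/.X]: (3,0)[XX/OO/XO/OX]+0*
p6 X@[XX/OO/XO/OX] terminal +0; root [X./../XO/..] d5

O winning at [X./../XO/..]: False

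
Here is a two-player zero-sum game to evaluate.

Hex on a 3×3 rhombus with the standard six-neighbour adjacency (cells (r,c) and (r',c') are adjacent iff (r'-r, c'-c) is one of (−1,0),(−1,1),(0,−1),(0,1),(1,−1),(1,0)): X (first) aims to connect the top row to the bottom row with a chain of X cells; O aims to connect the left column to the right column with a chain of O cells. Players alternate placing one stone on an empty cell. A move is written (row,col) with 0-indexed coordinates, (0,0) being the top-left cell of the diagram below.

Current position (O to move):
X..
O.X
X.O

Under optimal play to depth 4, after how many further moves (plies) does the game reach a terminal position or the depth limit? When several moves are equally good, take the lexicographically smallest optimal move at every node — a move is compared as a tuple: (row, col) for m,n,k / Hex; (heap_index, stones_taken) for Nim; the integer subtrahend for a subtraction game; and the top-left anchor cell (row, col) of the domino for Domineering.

PV length from [X../O.X/X.O]: 3 plies

[X../O.X/X.O] O move#1: (0,1):-1/XO./O.X/X.O, (0,2):+1/X.O/O.X/X.O*, (1,1):+1/X../OOX/X.O, (2,1):-1/X../O.X/XOO
[X.O/O.X/X.O] X move#2: (0,1):-1/XXO/O.X/X.O*, (1,1):-1/X.O/OXX/X.O, (2,1):-1/X.O/O.X/XXO
[XXO/O.X/X.O] O move#3: (1,1):+1/XXO/OOX/X.O*, (2,1):-1/XXO/O.X/XOO
[XXO/OOX/X.O] end (terminal -1, X#4); searched X../O.X/X.O to 4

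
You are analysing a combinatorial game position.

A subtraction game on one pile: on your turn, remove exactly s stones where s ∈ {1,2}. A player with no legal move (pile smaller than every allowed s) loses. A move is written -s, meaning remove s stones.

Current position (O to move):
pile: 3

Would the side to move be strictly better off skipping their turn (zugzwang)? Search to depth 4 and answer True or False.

zugzwang(3, O) = True

ply 1, O at 3 | -1=-1→2*; -2=-1→1
ply 2, X at 2 | -1=-1→1; -2=+1→0*
ply 3: 0 is terminal -1 (O); from 3 depth 4
suppose O passes — search the same position with X to move:
pass> ply 1, X at 3 | -1=-1→2*; -2=-1→1
pass> ply 2, O at 2 | -1=-1→1; -2=+1→0*
pass> ply 3: 0 is terminal -1 (X); from 3 depth 4
for O: play -1, pass +1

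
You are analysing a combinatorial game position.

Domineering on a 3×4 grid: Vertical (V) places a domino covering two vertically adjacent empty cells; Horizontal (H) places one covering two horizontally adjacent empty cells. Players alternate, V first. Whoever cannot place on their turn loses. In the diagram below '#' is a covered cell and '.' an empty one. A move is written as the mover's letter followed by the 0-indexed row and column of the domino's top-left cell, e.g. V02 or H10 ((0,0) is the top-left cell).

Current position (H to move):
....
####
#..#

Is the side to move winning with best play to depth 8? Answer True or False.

[..../####/#..#] H move#1: H00:+1/##../####/#..#*, H01:+1/.##./####/#..#, H02:+1/..##/####/#..#, H21:+1/..../####/####
[##../####/#..#] end (terminal -1, V#2); searched ..../####/#..# to 8

H winning at [..../####/#..#]: True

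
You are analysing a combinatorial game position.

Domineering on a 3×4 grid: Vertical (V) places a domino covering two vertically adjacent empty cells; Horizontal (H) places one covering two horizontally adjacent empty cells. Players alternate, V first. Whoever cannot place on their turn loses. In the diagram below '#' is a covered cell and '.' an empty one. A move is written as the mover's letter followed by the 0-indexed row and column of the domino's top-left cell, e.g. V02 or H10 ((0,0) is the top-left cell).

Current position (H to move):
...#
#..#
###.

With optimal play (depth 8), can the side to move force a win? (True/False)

p1 H@[...#/#..#/###.]: H00[##.#/#..#/###.]-1 H01[.###/#..#/###.]+1* H11[...#/####/###.]+1
p2 V@[.###/#..#/###.] terminal -1; root [...#/#..#/###.] d8

H winning at [...#/#..#/###.]: True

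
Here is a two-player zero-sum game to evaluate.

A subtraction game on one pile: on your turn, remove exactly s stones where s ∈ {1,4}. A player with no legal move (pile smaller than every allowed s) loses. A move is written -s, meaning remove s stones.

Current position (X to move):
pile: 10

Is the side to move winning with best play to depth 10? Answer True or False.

X winning at [10]: False

ply 1, X at 10 | -1=-1→9*; -4=-1→6
ply 2, O at 9 | -1=-1→8; -4=+1→5*
ply 3, X at 5 | -1=-1→4*; -4=-1→1
ply 4, O at 4 | -1=-1→3; -4=+1→0*
ply 5: 0 is terminal -1 (X); from 10 depth 10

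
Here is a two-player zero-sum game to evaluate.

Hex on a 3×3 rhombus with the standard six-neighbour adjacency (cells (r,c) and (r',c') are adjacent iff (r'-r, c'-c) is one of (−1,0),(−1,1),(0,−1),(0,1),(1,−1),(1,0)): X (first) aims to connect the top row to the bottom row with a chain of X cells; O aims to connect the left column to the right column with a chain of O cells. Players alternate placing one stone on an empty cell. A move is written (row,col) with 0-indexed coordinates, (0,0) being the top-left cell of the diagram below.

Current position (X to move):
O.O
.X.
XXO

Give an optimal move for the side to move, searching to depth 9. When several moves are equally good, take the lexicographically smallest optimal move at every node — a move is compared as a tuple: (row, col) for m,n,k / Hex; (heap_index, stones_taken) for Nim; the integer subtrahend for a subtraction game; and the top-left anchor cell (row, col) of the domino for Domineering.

ply 1, X at O.O/.X./XXO | (0,1)=+1→OXO/.X./XXO*; (1,0)=-1→O.O/XX./XXO; (1,2)=-1→O.O/.XX/XXO
ply 2: OXO/.X./XXO is terminal -1 (O); from O.O/.X./XXO depth 9

X's best at [O.O/.X./XXO]: (0,1)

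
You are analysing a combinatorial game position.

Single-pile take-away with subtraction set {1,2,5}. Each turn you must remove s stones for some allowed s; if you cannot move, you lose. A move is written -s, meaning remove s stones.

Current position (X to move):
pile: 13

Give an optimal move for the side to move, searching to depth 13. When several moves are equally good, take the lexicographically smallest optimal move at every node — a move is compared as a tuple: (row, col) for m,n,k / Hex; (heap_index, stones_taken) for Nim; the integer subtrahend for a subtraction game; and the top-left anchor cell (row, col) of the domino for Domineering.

X's best at [13]: -1

p1 X@[13]: -1[12]+1* -2[11]-1 -5[8]-1
p2 O@[12]: -1[11]-1* -2[10]-1 -5[7]-1
p3 X@[11]: -1[10]-1 -2[9]+1* -5[6]+1
p4 O@[9]: -1[8]-1* -2[7]-1 -5[4]-1
p5 X@[8]: -1[7]-1 -2[6]+1* -5[3]+1
p6 O@[6]: -1[5]-1* -2[4]-1 -5[1]-1
p7 X@[5]: -1[4]-1 -2[3]+1* -5[0]+1
p8 O@[3]: -1[2]-1* -2[1]-1
p9 X@[2]: -1[1]-1 -2[0]+1*
p10 O@[0] terminal -1; root [13] d13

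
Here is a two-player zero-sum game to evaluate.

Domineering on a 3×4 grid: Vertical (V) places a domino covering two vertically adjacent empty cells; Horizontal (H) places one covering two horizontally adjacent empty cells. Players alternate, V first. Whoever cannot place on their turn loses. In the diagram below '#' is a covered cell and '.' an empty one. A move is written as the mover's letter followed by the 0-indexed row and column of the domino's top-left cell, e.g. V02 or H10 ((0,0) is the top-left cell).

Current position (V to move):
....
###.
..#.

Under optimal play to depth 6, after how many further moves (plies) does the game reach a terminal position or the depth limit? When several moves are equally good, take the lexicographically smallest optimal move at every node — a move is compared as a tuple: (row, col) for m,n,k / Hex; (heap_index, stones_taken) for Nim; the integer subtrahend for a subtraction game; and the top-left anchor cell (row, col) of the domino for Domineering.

p1 V@[..../###./..#.]: V03[...#/####/..#.]-1* V13[..../####/..##]-1
p2 H@[...#/####/..#.]: H00[##.#/####/..#.]+1* H01[.###/####/..#.]+1 H20[...#/####/###.]+1
p3 V@[##.#/####/..#.] terminal -1; root [..../###./..#.] d6

PV length from [..../###./..#.]: 2 plies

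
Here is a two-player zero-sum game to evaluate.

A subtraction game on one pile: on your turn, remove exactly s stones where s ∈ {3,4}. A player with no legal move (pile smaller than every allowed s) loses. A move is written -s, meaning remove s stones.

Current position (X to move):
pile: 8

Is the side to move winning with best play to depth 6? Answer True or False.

[8] X move#1: -3:-1/5*, -4:-1/4
[5] O move#2: -3:+1/2*, -4:+1/1
[2] end (terminal -1, X#3); searched 8 to 6

X winning at [8]: False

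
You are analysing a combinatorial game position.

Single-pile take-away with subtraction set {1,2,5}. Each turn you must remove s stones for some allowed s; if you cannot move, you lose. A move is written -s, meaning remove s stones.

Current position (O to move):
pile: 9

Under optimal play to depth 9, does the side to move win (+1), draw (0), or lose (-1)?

ply 1, O at 9 | -1=-1→8*; -2=-1→7; -5=-1→4
ply 2, X at 8 | -1=-1→7; -2=+1→6*; -5=+1→3
ply 3, O at 6 | -1=-1→5*; -2=-1→4; -5=-1→1
ply 4, X at 5 | -1=-1→4; -2=+1→3*; -5=+1→0
ply 5, O at 3 | -1=-1→2*; -2=-1→1
ply 6, X at 2 | -1=-1→1; -2=+1→0*
ply 7: 0 is terminal -1 (O); from 9 depth 9

value(9, O) = -1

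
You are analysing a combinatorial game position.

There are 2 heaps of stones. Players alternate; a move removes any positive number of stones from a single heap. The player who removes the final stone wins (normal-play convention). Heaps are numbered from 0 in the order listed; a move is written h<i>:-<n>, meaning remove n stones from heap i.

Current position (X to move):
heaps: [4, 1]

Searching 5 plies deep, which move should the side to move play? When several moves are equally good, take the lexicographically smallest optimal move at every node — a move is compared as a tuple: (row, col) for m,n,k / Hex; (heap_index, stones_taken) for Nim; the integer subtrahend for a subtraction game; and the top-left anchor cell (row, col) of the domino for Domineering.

p1 X@[(4,1)]: h0:-1[(3,1)]-1 h0:-2[(2,1)]-1 h0:-3[(1,1)]+1* h0:-4[(0,1)]-1 h1:-1[(4,0)]-1
p2 O@[(1,1)]: h0:-1[(0,1)]-1* h1:-1[(1,0)]-1
p3 X@[(0,1)]: h1:-1[(0,0)]+1*
p4 O@[(0,0)] terminal -1; root [(4,1)] d5

X's best at [(4,1)]: h0:-3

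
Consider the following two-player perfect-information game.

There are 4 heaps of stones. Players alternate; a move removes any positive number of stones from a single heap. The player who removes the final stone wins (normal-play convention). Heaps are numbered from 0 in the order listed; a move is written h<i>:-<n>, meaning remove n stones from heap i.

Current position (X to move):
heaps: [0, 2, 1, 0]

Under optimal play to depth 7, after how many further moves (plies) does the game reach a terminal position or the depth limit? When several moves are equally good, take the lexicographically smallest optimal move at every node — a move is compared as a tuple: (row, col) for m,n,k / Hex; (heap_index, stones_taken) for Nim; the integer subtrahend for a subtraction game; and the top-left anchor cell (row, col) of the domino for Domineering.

[(0,2,1,0)] X move#1: h1:-1:+1/(0,1,1,0)*, h1:-2:-1/(0,0,1,0), h2:-1:-1/(0,2,0,0)
[(0,1,1,0)] O move#2: h1:-1:-1/(0,0,1,0)*, h2:-1:-1/(0,1,0,0)
[(0,0,1,0)] X move#3: h2:-1:+1/(0,0,0,0)*
[(0,0,0,0)] end (terminal -1, O#4); searched (0,2,1,0) to 7

PV length from [(0,2,1,0)]: 3 plies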